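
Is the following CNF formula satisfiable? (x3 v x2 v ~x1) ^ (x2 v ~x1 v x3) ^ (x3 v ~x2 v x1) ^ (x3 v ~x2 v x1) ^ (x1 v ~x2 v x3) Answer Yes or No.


Check all 8 possible truth assignments.
Number of satisfying assignments found: 6.
The formula is satisfiable.

Yes


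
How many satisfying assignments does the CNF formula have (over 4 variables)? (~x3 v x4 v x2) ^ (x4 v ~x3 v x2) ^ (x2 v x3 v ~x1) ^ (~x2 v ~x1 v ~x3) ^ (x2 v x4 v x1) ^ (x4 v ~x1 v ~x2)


Enumerate all 16 truth assignments over 4 variables.
Test each against every clause.
Satisfying assignments found: 8.

8


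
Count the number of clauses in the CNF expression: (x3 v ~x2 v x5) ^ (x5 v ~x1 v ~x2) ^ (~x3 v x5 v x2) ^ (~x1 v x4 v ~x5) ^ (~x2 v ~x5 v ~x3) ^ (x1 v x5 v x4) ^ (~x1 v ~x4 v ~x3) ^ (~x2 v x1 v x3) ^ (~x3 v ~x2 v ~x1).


Each group enclosed in parentheses joined by ^ is one clause.
Counting the conjuncts: 9 clauses.

9


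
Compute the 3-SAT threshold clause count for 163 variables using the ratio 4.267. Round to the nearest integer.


The 3-SAT phase transition occurs at approximately 4.267 clauses per variable.
m = 4.267 * 163 = 695.521.
Rounded to nearest integer: 696.

696


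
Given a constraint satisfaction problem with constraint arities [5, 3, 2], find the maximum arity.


The arities are: 5, 3, 2.
Scan for the maximum value.
Maximum arity = 5.

5


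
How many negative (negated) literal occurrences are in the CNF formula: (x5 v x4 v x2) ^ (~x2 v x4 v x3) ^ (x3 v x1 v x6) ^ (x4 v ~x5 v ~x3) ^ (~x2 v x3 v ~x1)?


Scan each clause for negated literals.
Clause 1: 0 negative; Clause 2: 1 negative; Clause 3: 0 negative; Clause 4: 2 negative; Clause 5: 2 negative.
Total negative literal occurrences = 5.

5


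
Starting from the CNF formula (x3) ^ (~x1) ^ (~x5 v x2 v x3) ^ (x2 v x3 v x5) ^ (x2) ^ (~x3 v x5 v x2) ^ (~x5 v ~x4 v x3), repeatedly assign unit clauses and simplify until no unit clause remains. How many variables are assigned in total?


Unit propagation repeatedly assigns the literal in any unit clause, then simplifies.
Assignments in order: x3 = T, x1 = F, x2 = T.
No further unit clauses remain.
Total variables assigned = 3.

3


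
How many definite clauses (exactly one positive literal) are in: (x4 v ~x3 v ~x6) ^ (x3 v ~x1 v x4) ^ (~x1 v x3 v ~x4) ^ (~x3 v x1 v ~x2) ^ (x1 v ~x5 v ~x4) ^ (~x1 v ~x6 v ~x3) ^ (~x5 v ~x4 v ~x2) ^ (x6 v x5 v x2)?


A definite clause has exactly one positive literal.
Clause 1: 1 positive -> definite
Clause 2: 2 positive -> not definite
Clause 3: 1 positive -> definite
Clause 4: 1 positive -> definite
Clause 5: 1 positive -> definite
Clause 6: 0 positive -> not definite
Clause 7: 0 positive -> not definite
Clause 8: 3 positive -> not definite
Definite clause count = 4.

4


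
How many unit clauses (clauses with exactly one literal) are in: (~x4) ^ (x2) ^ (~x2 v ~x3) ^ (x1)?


A unit clause contains exactly one literal.
Unit clauses found: (~x4), (x2), (x1).
Count = 3.

3


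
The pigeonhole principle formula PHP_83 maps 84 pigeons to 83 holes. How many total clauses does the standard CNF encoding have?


The PHP encoding has two parts:
1) At-least-one-hole clauses: 84 (one per pigeon, each with 83 literals).
2) At-most-one-pigeon-per-hole clauses: 83 holes * C(84,2) = 83 * 3486 = 289338.
Total clauses = 84 + 289338 = 289422.

289422


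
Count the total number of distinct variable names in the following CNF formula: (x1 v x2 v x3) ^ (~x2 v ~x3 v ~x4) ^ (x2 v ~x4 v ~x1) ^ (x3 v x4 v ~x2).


Identify each distinct variable in the formula.
Variables found: x1, x2, x3, x4.
Total distinct variables = 4.

4


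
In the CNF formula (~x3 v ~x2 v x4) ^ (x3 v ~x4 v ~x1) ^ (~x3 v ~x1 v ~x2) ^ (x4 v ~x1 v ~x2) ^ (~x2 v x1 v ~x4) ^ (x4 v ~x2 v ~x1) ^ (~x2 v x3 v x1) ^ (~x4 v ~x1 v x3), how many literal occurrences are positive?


Scan each clause for unnegated literals.
Clause 1: 1 positive; Clause 2: 1 positive; Clause 3: 0 positive; Clause 4: 1 positive; Clause 5: 1 positive; Clause 6: 1 positive; Clause 7: 2 positive; Clause 8: 1 positive.
Total positive literal occurrences = 8.

8


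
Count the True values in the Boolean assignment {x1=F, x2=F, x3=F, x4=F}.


The weight is the number of variables assigned True.
True variables: none.
Weight = 0.

0


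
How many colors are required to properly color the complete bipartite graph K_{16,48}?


K_{16,48} is bipartite by definition: the two parts are independent sets, with every edge crossing between them.
Color all vertices in one part with color 1 and all vertices in the other part with color 2.
Since the graph has at least one edge, one color does not suffice.
Chromatic number = 2.

2


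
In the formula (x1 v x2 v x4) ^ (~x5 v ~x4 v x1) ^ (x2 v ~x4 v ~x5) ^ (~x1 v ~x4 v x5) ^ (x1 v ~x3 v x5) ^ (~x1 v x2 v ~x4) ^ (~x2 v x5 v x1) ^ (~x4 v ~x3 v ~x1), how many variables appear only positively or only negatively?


A pure literal appears in only one polarity across all clauses.
Pure literals: x3 (negative only).
Count = 1.

1


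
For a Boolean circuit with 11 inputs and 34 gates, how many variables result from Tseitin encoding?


The Tseitin transformation introduces one auxiliary variable per gate.
Total variables = inputs + gates = 11 + 34 = 45.

45


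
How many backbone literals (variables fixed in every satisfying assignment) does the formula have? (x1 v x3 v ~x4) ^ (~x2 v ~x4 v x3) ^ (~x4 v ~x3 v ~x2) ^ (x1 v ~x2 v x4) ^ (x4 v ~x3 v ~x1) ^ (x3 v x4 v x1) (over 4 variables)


Find all satisfying assignments: 6 model(s).
Check which variables have the same value in every model.
No variable is fixed across all models.
Backbone size = 0.

0


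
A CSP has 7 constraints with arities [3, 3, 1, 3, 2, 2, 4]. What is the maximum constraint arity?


The arities are: 3, 3, 1, 3, 2, 2, 4.
Scan for the maximum value.
Maximum arity = 4.

4


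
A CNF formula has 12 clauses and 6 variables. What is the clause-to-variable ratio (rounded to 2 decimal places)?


Clause-to-variable ratio = clauses / variables.
12 / 6 = 2.0.

2.0


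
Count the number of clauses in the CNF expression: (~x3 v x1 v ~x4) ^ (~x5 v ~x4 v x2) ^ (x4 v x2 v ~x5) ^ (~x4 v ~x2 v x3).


Each group enclosed in parentheses joined by ^ is one clause.
Counting the conjuncts: 4 clauses.

4


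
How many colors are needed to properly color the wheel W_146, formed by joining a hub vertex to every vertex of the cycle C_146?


W_146 consists of the cycle C_146 together with a hub vertex adjacent to every cycle vertex.
The cycle C_146 needs 2 colors (even cycle -> 2).
The hub is adjacent to every cycle vertex, so it must receive a new color distinct from all of them.
Chromatic number = 2 + 1 = 3.

3


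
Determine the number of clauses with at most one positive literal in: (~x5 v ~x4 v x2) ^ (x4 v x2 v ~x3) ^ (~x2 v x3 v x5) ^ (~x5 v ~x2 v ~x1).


A Horn clause has at most one positive literal.
Clause 1: 1 positive lit(s) -> Horn
Clause 2: 2 positive lit(s) -> not Horn
Clause 3: 2 positive lit(s) -> not Horn
Clause 4: 0 positive lit(s) -> Horn
Total Horn clauses = 2.

2


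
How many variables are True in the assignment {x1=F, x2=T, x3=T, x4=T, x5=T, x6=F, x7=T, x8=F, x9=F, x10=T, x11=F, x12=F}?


The weight is the number of variables assigned True.
True variables: x2, x3, x4, x5, x7, x10.
Weight = 6.

6


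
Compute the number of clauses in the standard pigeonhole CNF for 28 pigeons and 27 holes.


The PHP encoding has two parts:
1) At-least-one-hole clauses: 28 (one per pigeon, each with 27 literals).
2) At-most-one-pigeon-per-hole clauses: 27 holes * C(28,2) = 27 * 378 = 10206.
Total clauses = 28 + 10206 = 10234.

10234


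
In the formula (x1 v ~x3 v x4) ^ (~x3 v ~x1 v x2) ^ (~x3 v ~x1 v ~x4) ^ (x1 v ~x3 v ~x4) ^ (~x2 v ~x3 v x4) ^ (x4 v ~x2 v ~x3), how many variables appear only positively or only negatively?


A pure literal appears in only one polarity across all clauses.
Pure literals: x3 (negative only).
Count = 1.

1


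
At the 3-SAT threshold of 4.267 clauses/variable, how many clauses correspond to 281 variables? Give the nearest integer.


The 3-SAT phase transition occurs at approximately 4.267 clauses per variable.
m = 4.267 * 281 = 1199.027.
Rounded to nearest integer: 1199.

1199


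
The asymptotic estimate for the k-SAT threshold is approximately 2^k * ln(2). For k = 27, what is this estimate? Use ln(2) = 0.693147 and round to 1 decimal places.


Using the asymptotic formula: threshold ~ 2^k * ln(2).
2^27 = 134217728.
134217728 * 0.693147 = 93032615.5.

93032615.5


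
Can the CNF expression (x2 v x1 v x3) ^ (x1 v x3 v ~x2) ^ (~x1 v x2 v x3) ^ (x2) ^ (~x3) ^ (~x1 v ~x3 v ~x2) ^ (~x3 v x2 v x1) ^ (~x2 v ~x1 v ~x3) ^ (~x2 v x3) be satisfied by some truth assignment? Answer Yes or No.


Check all 8 possible truth assignments.
Number of satisfying assignments found: 0.
The formula is unsatisfiable.

No


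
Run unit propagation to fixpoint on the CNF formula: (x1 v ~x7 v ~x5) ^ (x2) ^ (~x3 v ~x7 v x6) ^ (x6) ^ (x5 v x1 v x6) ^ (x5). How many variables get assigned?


Unit propagation repeatedly assigns the literal in any unit clause, then simplifies.
Assignments in order: x2 = T, x6 = T, x5 = T.
No further unit clauses remain.
Total variables assigned = 3.

3


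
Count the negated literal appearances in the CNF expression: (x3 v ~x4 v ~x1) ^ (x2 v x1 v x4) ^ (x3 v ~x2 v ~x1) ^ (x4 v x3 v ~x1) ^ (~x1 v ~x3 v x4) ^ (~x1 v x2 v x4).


Scan each clause for negated literals.
Clause 1: 2 negative; Clause 2: 0 negative; Clause 3: 2 negative; Clause 4: 1 negative; Clause 5: 2 negative; Clause 6: 1 negative.
Total negative literal occurrences = 8.

8


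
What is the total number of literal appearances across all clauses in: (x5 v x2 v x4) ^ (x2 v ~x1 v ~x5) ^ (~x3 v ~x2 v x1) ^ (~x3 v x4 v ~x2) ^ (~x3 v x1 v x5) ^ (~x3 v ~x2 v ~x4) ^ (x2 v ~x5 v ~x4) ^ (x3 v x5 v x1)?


Clause lengths: 3, 3, 3, 3, 3, 3, 3, 3.
Sum = 3 + 3 + 3 + 3 + 3 + 3 + 3 + 3 = 24.

24


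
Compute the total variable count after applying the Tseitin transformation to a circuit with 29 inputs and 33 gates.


The Tseitin transformation introduces one auxiliary variable per gate.
Total variables = inputs + gates = 29 + 33 = 62.

62


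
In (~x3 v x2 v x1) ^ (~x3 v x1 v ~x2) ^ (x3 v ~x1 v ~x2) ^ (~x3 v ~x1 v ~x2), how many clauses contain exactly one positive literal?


A definite clause has exactly one positive literal.
Clause 1: 2 positive -> not definite
Clause 2: 1 positive -> definite
Clause 3: 1 positive -> definite
Clause 4: 0 positive -> not definite
Definite clause count = 2.

2


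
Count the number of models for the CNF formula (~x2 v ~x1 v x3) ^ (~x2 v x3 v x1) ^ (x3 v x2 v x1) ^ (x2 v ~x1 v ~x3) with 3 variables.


Enumerate all 8 truth assignments over 3 variables.
Test each against every clause.
Satisfying assignments found: 4.

4


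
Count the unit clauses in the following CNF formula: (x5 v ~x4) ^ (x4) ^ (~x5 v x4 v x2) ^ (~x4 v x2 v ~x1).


A unit clause contains exactly one literal.
Unit clauses found: (x4).
Count = 1.

1


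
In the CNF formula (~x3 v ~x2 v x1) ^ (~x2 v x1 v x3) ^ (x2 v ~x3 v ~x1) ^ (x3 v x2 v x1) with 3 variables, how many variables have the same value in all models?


Find all satisfying assignments: 4 model(s).
Check which variables have the same value in every model.
No variable is fixed across all models.
Backbone size = 0.

0


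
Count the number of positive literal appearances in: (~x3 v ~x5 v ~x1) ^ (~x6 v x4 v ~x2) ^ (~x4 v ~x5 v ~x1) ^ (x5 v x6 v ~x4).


Scan each clause for unnegated literals.
Clause 1: 0 positive; Clause 2: 1 positive; Clause 3: 0 positive; Clause 4: 2 positive.
Total positive literal occurrences = 3.

3


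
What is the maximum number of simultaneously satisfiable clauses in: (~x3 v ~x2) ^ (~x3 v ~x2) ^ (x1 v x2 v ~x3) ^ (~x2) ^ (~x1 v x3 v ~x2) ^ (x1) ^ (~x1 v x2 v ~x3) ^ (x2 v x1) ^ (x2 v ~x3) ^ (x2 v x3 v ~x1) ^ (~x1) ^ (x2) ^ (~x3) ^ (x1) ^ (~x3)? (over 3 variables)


Enumerate all 8 truth assignments.
For each, count how many of the 15 clauses are satisfied.
The formula is not fully satisfiable, so the maximum is below 15.
Maximum simultaneously satisfiable clauses = 12.

12


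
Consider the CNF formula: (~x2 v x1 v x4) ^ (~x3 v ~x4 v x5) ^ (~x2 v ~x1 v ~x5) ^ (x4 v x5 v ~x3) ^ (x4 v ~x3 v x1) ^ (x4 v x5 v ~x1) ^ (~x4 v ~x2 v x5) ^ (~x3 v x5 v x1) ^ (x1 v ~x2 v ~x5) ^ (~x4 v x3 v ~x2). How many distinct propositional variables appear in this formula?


Identify each distinct variable in the formula.
Variables found: x1, x2, x3, x4, x5.
Total distinct variables = 5.

5


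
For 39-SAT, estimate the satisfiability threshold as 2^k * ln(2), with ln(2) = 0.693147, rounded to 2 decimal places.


Using the asymptotic formula: threshold ~ 2^k * ln(2).
2^39 = 549755813888.
549755813888 * 0.693147 = 381061593129.03.

381061593129.03


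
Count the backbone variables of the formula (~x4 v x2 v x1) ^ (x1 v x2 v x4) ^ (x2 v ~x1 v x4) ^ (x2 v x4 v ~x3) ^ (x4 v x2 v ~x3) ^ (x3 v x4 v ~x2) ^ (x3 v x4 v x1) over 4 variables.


Find all satisfying assignments: 8 model(s).
Check which variables have the same value in every model.
No variable is fixed across all models.
Backbone size = 0.

0


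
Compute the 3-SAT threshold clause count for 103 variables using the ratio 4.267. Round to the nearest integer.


The 3-SAT phase transition occurs at approximately 4.267 clauses per variable.
m = 4.267 * 103 = 439.501.
Rounded to nearest integer: 440.

440


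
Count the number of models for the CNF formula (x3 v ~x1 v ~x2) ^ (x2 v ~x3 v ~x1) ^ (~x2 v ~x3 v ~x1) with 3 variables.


Enumerate all 8 truth assignments over 3 variables.
Test each against every clause.
Satisfying assignments found: 5.

5


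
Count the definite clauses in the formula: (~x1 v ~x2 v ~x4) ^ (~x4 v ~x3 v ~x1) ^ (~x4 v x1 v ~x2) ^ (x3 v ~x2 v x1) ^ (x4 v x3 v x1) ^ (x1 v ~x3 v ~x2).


A definite clause has exactly one positive literal.
Clause 1: 0 positive -> not definite
Clause 2: 0 positive -> not definite
Clause 3: 1 positive -> definite
Clause 4: 2 positive -> not definite
Clause 5: 3 positive -> not definite
Clause 6: 1 positive -> definite
Definite clause count = 2.

2


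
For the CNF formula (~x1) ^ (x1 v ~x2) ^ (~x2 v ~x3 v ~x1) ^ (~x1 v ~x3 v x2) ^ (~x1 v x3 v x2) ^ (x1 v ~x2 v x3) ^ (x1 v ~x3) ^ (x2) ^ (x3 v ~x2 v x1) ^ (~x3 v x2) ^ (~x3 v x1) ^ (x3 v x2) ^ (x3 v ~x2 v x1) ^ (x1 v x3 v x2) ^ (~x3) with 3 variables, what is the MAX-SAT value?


Enumerate all 8 truth assignments.
For each, count how many of the 15 clauses are satisfied.
The formula is not fully satisfiable, so the maximum is below 15.
Maximum simultaneously satisfiable clauses = 14.

14


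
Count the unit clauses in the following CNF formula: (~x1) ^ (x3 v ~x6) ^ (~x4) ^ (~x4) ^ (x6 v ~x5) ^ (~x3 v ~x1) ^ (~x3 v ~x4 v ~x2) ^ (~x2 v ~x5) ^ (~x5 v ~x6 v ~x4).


A unit clause contains exactly one literal.
Unit clauses found: (~x1), (~x4), (~x4).
Count = 3.

3


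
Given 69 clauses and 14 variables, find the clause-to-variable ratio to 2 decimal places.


Clause-to-variable ratio = clauses / variables.
69 / 14 = 4.93.

4.93


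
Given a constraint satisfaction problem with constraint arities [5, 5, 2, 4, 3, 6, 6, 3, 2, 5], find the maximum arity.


The arities are: 5, 5, 2, 4, 3, 6, 6, 3, 2, 5.
Scan for the maximum value.
Maximum arity = 6.

6


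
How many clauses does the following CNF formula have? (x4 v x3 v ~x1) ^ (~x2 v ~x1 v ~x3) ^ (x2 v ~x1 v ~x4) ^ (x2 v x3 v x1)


Each group enclosed in parentheses joined by ^ is one clause.
Counting the conjuncts: 4 clauses.

4


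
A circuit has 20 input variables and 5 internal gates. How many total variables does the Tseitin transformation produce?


The Tseitin transformation introduces one auxiliary variable per gate.
Total variables = inputs + gates = 20 + 5 = 25.

25


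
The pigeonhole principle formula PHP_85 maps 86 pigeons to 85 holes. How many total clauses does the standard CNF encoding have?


The PHP encoding has two parts:
1) At-least-one-hole clauses: 86 (one per pigeon, each with 85 literals).
2) At-most-one-pigeon-per-hole clauses: 85 holes * C(86,2) = 85 * 3655 = 310675.
Total clauses = 86 + 310675 = 310761.

310761


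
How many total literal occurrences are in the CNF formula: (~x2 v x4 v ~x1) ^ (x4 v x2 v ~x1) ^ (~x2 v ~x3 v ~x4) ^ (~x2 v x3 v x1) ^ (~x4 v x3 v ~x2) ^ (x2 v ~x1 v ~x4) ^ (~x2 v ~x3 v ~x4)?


Clause lengths: 3, 3, 3, 3, 3, 3, 3.
Sum = 3 + 3 + 3 + 3 + 3 + 3 + 3 = 21.

21


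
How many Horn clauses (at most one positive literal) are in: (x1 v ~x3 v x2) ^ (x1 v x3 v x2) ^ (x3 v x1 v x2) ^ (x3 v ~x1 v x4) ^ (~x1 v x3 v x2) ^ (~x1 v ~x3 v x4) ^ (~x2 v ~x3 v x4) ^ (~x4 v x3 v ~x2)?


A Horn clause has at most one positive literal.
Clause 1: 2 positive lit(s) -> not Horn
Clause 2: 3 positive lit(s) -> not Horn
Clause 3: 3 positive lit(s) -> not Horn
Clause 4: 2 positive lit(s) -> not Horn
Clause 5: 2 positive lit(s) -> not Horn
Clause 6: 1 positive lit(s) -> Horn
Clause 7: 1 positive lit(s) -> Horn
Clause 8: 1 positive lit(s) -> Horn
Total Horn clauses = 3.

3


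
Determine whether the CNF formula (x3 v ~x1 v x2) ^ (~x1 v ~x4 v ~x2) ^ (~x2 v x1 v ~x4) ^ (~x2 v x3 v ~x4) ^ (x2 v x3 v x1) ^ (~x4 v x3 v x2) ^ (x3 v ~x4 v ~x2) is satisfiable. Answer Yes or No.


Check all 16 possible truth assignments.
Number of satisfying assignments found: 8.
The formula is satisfiable.

Yes


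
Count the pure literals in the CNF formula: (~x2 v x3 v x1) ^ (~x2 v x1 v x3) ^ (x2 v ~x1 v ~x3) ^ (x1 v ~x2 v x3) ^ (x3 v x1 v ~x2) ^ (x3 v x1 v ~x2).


A pure literal appears in only one polarity across all clauses.
No pure literals found.
Count = 0.

0


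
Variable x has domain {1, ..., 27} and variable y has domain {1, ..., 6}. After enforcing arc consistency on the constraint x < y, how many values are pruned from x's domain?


For the constraint x < y, x needs a supporting value in y's domain.
x can be at most 5 (one less than y's maximum).
Valid x values from domain: 5 out of 27.
Pruned = 27 - 5 = 22.

22


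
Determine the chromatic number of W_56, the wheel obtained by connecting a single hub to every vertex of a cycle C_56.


W_56 consists of the cycle C_56 together with a hub vertex adjacent to every cycle vertex.
The cycle C_56 needs 2 colors (even cycle -> 2).
The hub is adjacent to every cycle vertex, so it must receive a new color distinct from all of them.
Chromatic number = 2 + 1 = 3.

3


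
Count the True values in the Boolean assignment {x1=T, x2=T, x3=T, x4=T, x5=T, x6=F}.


The weight is the number of variables assigned True.
True variables: x1, x2, x3, x4, x5.
Weight = 5.

5


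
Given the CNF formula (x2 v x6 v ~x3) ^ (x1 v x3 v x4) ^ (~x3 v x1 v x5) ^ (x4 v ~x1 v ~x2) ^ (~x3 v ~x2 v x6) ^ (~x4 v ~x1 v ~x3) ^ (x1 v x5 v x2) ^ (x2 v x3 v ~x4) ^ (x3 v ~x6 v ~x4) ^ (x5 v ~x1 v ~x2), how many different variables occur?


Identify each distinct variable in the formula.
Variables found: x1, x2, x3, x4, x5, x6.
Total distinct variables = 6.

6


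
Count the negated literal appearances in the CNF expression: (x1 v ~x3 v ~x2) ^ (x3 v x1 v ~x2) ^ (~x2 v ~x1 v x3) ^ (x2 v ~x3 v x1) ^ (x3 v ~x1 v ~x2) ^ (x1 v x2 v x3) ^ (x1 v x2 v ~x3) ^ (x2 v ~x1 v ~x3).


Scan each clause for negated literals.
Clause 1: 2 negative; Clause 2: 1 negative; Clause 3: 2 negative; Clause 4: 1 negative; Clause 5: 2 negative; Clause 6: 0 negative; Clause 7: 1 negative; Clause 8: 2 negative.
Total negative literal occurrences = 11.

11


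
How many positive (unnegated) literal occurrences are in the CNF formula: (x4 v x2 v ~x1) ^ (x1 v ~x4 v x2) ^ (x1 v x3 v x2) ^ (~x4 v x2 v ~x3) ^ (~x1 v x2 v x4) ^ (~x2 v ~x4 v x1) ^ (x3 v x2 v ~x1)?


Scan each clause for unnegated literals.
Clause 1: 2 positive; Clause 2: 2 positive; Clause 3: 3 positive; Clause 4: 1 positive; Clause 5: 2 positive; Clause 6: 1 positive; Clause 7: 2 positive.
Total positive literal occurrences = 13.

13


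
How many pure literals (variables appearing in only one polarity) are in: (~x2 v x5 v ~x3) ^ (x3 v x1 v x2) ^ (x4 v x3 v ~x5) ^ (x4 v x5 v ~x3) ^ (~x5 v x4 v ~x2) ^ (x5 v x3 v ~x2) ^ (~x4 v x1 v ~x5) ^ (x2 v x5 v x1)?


A pure literal appears in only one polarity across all clauses.
Pure literals: x1 (positive only).
Count = 1.

1


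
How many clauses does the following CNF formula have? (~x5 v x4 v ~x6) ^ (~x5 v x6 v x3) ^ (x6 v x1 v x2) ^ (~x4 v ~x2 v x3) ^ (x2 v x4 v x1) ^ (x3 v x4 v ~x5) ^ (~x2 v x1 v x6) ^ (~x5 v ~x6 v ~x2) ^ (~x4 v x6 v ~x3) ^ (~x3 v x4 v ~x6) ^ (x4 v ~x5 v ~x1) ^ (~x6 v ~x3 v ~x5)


Each group enclosed in parentheses joined by ^ is one clause.
Counting the conjuncts: 12 clauses.

12


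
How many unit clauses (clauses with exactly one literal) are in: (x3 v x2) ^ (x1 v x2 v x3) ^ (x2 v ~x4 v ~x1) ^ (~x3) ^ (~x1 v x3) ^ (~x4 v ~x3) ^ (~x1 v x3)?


A unit clause contains exactly one literal.
Unit clauses found: (~x3).
Count = 1.

1


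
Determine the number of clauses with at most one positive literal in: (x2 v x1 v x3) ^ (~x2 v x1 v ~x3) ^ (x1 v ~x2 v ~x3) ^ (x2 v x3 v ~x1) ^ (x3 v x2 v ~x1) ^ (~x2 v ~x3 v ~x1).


A Horn clause has at most one positive literal.
Clause 1: 3 positive lit(s) -> not Horn
Clause 2: 1 positive lit(s) -> Horn
Clause 3: 1 positive lit(s) -> Horn
Clause 4: 2 positive lit(s) -> not Horn
Clause 5: 2 positive lit(s) -> not Horn
Clause 6: 0 positive lit(s) -> Horn
Total Horn clauses = 3.

3


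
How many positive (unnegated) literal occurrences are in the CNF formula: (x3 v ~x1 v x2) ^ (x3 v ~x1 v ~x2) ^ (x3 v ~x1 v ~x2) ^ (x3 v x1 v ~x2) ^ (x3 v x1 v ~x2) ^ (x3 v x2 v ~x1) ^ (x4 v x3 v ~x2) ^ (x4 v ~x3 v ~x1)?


Scan each clause for unnegated literals.
Clause 1: 2 positive; Clause 2: 1 positive; Clause 3: 1 positive; Clause 4: 2 positive; Clause 5: 2 positive; Clause 6: 2 positive; Clause 7: 2 positive; Clause 8: 1 positive.
Total positive literal occurrences = 13.

13


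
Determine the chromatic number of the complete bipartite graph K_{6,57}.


K_{6,57} is bipartite by definition: the two parts are independent sets, with every edge crossing between them.
Color all vertices in one part with color 1 and all vertices in the other part with color 2.
Since the graph has at least one edge, one color does not suffice.
Chromatic number = 2.

2


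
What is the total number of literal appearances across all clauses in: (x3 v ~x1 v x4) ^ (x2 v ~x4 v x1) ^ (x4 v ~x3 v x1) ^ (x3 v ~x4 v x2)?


Clause lengths: 3, 3, 3, 3.
Sum = 3 + 3 + 3 + 3 = 12.

12


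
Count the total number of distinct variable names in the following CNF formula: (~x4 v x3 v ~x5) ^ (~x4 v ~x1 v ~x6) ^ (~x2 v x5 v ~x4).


Identify each distinct variable in the formula.
Variables found: x1, x2, x3, x4, x5, x6.
Total distinct variables = 6.

6


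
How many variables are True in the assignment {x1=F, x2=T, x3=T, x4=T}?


The weight is the number of variables assigned True.
True variables: x2, x3, x4.
Weight = 3.

3


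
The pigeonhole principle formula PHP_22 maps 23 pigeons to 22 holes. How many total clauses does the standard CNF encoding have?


The PHP encoding has two parts:
1) At-least-one-hole clauses: 23 (one per pigeon, each with 22 literals).
2) At-most-one-pigeon-per-hole clauses: 22 holes * C(23,2) = 22 * 253 = 5566.
Total clauses = 23 + 5566 = 5589.

5589


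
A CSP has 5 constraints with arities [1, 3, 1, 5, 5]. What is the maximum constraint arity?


The arities are: 1, 3, 1, 5, 5.
Scan for the maximum value.
Maximum arity = 5.

5


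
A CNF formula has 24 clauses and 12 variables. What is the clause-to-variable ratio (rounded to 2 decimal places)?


Clause-to-variable ratio = clauses / variables.
24 / 12 = 2.0.

2.0


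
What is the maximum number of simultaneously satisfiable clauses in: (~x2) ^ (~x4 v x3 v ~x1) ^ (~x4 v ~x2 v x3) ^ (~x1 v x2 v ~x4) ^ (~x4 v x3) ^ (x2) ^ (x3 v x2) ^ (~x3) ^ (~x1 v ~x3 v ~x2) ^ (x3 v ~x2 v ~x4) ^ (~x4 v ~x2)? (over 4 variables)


Enumerate all 16 truth assignments.
For each, count how many of the 11 clauses are satisfied.
The formula is not fully satisfiable, so the maximum is below 11.
Maximum simultaneously satisfiable clauses = 10.

10


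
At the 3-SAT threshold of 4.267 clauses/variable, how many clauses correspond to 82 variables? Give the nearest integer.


The 3-SAT phase transition occurs at approximately 4.267 clauses per variable.
m = 4.267 * 82 = 349.894.
Rounded to nearest integer: 350.

350


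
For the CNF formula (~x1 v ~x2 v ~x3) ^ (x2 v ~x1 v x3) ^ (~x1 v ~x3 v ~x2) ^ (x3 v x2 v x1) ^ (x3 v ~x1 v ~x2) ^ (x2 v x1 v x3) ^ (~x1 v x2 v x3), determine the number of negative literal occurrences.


Scan each clause for negated literals.
Clause 1: 3 negative; Clause 2: 1 negative; Clause 3: 3 negative; Clause 4: 0 negative; Clause 5: 2 negative; Clause 6: 0 negative; Clause 7: 1 negative.
Total negative literal occurrences = 10.

10


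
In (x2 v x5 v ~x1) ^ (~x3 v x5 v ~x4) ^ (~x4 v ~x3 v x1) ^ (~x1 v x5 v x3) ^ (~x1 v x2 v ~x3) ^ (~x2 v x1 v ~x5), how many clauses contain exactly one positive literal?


A definite clause has exactly one positive literal.
Clause 1: 2 positive -> not definite
Clause 2: 1 positive -> definite
Clause 3: 1 positive -> definite
Clause 4: 2 positive -> not definite
Clause 5: 1 positive -> definite
Clause 6: 1 positive -> definite
Definite clause count = 4.

4


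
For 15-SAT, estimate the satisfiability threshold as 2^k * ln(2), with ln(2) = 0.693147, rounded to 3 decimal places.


Using the asymptotic formula: threshold ~ 2^k * ln(2).
2^15 = 32768.
32768 * 0.693147 = 22713.041.

22713.041


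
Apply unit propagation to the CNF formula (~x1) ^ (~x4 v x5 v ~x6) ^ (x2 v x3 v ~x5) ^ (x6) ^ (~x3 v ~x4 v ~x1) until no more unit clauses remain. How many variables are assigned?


Unit propagation repeatedly assigns the literal in any unit clause, then simplifies.
Assignments in order: x1 = F, x6 = T.
No further unit clauses remain.
Total variables assigned = 2.

2


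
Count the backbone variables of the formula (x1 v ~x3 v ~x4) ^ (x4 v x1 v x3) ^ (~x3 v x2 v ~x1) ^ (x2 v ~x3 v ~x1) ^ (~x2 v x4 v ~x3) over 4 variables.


Find all satisfying assignments: 8 model(s).
Check which variables have the same value in every model.
No variable is fixed across all models.
Backbone size = 0.

0


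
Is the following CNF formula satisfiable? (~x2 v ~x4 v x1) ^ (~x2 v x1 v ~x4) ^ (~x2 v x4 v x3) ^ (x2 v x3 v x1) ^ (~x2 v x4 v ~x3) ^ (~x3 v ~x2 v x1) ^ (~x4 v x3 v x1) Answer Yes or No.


Check all 16 possible truth assignments.
Number of satisfying assignments found: 8.
The formula is satisfiable.

Yes


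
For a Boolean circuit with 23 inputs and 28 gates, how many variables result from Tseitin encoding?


The Tseitin transformation introduces one auxiliary variable per gate.
Total variables = inputs + gates = 23 + 28 = 51.

51


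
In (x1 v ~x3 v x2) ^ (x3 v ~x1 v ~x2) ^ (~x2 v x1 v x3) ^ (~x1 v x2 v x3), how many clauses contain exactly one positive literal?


A definite clause has exactly one positive literal.
Clause 1: 2 positive -> not definite
Clause 2: 1 positive -> definite
Clause 3: 2 positive -> not definite
Clause 4: 2 positive -> not definite
Definite clause count = 1.

1


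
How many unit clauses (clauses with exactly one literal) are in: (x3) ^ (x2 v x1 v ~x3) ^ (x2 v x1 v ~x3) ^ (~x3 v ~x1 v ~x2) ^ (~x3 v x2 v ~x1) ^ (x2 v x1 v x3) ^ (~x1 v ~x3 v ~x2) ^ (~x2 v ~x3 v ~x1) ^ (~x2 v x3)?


A unit clause contains exactly one literal.
Unit clauses found: (x3).
Count = 1.

1


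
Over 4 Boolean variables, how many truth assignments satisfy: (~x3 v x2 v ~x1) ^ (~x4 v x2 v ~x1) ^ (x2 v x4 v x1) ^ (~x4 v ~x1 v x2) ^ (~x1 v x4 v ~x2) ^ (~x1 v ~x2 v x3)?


Enumerate all 16 truth assignments over 4 variables.
Test each against every clause.
Satisfying assignments found: 8.

8


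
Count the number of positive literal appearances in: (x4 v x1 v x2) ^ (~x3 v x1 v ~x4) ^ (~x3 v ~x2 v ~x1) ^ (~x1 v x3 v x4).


Scan each clause for unnegated literals.
Clause 1: 3 positive; Clause 2: 1 positive; Clause 3: 0 positive; Clause 4: 2 positive.
Total positive literal occurrences = 6.

6


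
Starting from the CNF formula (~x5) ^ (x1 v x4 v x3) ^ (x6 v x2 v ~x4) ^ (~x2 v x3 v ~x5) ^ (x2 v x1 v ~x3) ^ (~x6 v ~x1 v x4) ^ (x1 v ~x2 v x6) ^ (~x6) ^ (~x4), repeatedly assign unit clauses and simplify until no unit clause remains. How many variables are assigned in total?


Unit propagation repeatedly assigns the literal in any unit clause, then simplifies.
Assignments in order: x5 = F, x6 = F, x4 = F.
No further unit clauses remain.
Total variables assigned = 3.

3


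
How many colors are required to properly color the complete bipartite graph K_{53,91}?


K_{53,91} is bipartite by definition: the two parts are independent sets, with every edge crossing between them.
Color all vertices in one part with color 1 and all vertices in the other part with color 2.
Since the graph has at least one edge, one color does not suffice.
Chromatic number = 2.

2


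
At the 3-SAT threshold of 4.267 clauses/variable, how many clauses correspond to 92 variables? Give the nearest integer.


The 3-SAT phase transition occurs at approximately 4.267 clauses per variable.
m = 4.267 * 92 = 392.564.
Rounded to nearest integer: 393.

393


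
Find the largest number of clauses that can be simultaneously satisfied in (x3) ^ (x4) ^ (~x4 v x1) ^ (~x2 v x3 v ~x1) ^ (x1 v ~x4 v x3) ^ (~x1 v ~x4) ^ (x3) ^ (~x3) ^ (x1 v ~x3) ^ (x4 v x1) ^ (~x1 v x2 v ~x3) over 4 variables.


Enumerate all 16 truth assignments.
For each, count how many of the 11 clauses are satisfied.
The formula is not fully satisfiable, so the maximum is below 11.
Maximum simultaneously satisfiable clauses = 9.

9


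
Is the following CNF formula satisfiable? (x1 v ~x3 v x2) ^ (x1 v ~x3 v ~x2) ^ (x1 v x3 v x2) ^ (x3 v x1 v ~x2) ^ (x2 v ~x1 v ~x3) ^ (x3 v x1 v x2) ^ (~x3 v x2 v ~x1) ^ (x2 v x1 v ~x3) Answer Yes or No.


Check all 8 possible truth assignments.
Number of satisfying assignments found: 3.
The formula is satisfiable.

Yes


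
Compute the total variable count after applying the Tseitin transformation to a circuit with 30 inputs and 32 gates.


The Tseitin transformation introduces one auxiliary variable per gate.
Total variables = inputs + gates = 30 + 32 = 62.

62


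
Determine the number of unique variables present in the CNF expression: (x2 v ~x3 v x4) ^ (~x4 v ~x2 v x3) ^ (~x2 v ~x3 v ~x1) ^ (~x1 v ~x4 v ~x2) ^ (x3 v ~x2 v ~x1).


Identify each distinct variable in the formula.
Variables found: x1, x2, x3, x4.
Total distinct variables = 4.

4


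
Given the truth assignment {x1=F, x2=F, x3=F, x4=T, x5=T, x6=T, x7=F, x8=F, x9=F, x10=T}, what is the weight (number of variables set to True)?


The weight is the number of variables assigned True.
True variables: x4, x5, x6, x10.
Weight = 4.

4


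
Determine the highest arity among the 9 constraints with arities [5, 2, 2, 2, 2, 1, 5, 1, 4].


The arities are: 5, 2, 2, 2, 2, 1, 5, 1, 4.
Scan for the maximum value.
Maximum arity = 5.

5


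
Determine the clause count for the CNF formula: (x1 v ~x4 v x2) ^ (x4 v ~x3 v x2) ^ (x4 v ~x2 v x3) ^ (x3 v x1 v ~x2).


Each group enclosed in parentheses joined by ^ is one clause.
Counting the conjuncts: 4 clauses.

4


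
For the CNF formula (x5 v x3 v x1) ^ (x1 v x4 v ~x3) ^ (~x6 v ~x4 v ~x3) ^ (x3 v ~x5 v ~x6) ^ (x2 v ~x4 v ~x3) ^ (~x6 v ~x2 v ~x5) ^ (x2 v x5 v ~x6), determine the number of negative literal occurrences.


Scan each clause for negated literals.
Clause 1: 0 negative; Clause 2: 1 negative; Clause 3: 3 negative; Clause 4: 2 negative; Clause 5: 2 negative; Clause 6: 3 negative; Clause 7: 1 negative.
Total negative literal occurrences = 12.

12


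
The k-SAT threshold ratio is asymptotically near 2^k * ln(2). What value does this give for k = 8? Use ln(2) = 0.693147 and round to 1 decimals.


Using the asymptotic formula: threshold ~ 2^k * ln(2).
2^8 = 256.
256 * 0.693147 = 177.4.

177.4


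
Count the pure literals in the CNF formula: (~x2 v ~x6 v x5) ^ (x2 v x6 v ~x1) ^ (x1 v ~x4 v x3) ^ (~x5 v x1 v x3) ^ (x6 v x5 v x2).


A pure literal appears in only one polarity across all clauses.
Pure literals: x3 (positive only), x4 (negative only).
Count = 2.

2


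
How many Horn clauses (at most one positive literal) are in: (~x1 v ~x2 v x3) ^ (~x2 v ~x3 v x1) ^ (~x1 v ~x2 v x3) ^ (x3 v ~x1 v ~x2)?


A Horn clause has at most one positive literal.
Clause 1: 1 positive lit(s) -> Horn
Clause 2: 1 positive lit(s) -> Horn
Clause 3: 1 positive lit(s) -> Horn
Clause 4: 1 positive lit(s) -> Horn
Total Horn clauses = 4.

4


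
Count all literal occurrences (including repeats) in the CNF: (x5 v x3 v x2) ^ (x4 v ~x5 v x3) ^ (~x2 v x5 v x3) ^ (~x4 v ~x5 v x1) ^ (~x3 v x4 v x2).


Clause lengths: 3, 3, 3, 3, 3.
Sum = 3 + 3 + 3 + 3 + 3 = 15.

15


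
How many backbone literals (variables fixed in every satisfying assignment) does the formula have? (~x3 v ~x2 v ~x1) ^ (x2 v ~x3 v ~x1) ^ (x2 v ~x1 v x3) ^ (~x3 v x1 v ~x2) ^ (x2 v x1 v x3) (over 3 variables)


Find all satisfying assignments: 3 model(s).
Check which variables have the same value in every model.
No variable is fixed across all models.
Backbone size = 0.

0


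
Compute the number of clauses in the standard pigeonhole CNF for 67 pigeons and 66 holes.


The PHP encoding has two parts:
1) At-least-one-hole clauses: 67 (one per pigeon, each with 66 literals).
2) At-most-one-pigeon-per-hole clauses: 66 holes * C(67,2) = 66 * 2211 = 145926.
Total clauses = 67 + 145926 = 145993.

145993


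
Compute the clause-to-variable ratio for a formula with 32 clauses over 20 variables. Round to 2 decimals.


Clause-to-variable ratio = clauses / variables.
32 / 20 = 1.6.

1.6


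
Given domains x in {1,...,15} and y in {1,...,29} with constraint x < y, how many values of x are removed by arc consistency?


For the constraint x < y, x needs a supporting value in y's domain.
x can be at most 28 (one less than y's maximum).
Valid x values from domain: 15 out of 15.
Pruned = 15 - 15 = 0.

0


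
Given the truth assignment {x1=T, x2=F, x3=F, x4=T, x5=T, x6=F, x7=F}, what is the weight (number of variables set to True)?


The weight is the number of variables assigned True.
True variables: x1, x4, x5.
Weight = 3.

3


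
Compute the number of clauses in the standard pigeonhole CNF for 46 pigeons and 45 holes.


The PHP encoding has two parts:
1) At-least-one-hole clauses: 46 (one per pigeon, each with 45 literals).
2) At-most-one-pigeon-per-hole clauses: 45 holes * C(46,2) = 45 * 1035 = 46575.
Total clauses = 46 + 46575 = 46621.

46621


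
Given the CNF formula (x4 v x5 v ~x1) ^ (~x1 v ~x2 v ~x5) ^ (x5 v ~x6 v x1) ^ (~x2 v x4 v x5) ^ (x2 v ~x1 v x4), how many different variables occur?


Identify each distinct variable in the formula.
Variables found: x1, x2, x4, x5, x6.
Total distinct variables = 5.

5


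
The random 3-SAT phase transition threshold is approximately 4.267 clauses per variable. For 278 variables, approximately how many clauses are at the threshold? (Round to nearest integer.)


The 3-SAT phase transition occurs at approximately 4.267 clauses per variable.
m = 4.267 * 278 = 1186.226.
Rounded to nearest integer: 1186.

1186


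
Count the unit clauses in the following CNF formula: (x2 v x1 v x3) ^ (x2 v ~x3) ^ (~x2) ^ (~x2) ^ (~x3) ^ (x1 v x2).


A unit clause contains exactly one literal.
Unit clauses found: (~x2), (~x2), (~x3).
Count = 3.

3


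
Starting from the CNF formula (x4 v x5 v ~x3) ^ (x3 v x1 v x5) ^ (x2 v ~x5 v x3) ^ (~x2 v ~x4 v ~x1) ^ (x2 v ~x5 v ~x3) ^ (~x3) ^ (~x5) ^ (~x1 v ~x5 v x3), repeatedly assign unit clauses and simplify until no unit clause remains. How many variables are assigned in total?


Unit propagation repeatedly assigns the literal in any unit clause, then simplifies.
Assignments in order: x3 = F, x5 = F, x1 = T.
No further unit clauses remain.
Total variables assigned = 3.

3


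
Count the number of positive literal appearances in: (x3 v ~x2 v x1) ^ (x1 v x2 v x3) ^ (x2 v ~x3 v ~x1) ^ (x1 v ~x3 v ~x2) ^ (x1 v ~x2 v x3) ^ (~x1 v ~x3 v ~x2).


Scan each clause for unnegated literals.
Clause 1: 2 positive; Clause 2: 3 positive; Clause 3: 1 positive; Clause 4: 1 positive; Clause 5: 2 positive; Clause 6: 0 positive.
Total positive literal occurrences = 9.

9


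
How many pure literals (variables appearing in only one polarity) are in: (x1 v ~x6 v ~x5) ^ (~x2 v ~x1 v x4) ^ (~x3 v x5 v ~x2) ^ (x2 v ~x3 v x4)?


A pure literal appears in only one polarity across all clauses.
Pure literals: x3 (negative only), x4 (positive only), x6 (negative only).
Count = 3.

3


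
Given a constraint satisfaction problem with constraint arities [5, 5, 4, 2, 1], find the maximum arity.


The arities are: 5, 5, 4, 2, 1.
Scan for the maximum value.
Maximum arity = 5.

5


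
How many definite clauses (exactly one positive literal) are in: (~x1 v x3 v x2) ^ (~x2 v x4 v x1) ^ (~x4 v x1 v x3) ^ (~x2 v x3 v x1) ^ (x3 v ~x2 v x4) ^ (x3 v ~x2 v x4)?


A definite clause has exactly one positive literal.
Clause 1: 2 positive -> not definite
Clause 2: 2 positive -> not definite
Clause 3: 2 positive -> not definite
Clause 4: 2 positive -> not definite
Clause 5: 2 positive -> not definite
Clause 6: 2 positive -> not definite
Definite clause count = 0.

0


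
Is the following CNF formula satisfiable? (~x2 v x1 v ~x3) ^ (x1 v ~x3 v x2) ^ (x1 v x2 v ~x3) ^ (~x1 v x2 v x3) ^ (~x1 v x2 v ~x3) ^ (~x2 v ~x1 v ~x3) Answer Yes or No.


Check all 8 possible truth assignments.
Number of satisfying assignments found: 3.
The formula is satisfiable.

Yes


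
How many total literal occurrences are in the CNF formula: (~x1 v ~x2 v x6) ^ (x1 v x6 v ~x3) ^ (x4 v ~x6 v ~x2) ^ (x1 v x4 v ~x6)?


Clause lengths: 3, 3, 3, 3.
Sum = 3 + 3 + 3 + 3 = 12.

12


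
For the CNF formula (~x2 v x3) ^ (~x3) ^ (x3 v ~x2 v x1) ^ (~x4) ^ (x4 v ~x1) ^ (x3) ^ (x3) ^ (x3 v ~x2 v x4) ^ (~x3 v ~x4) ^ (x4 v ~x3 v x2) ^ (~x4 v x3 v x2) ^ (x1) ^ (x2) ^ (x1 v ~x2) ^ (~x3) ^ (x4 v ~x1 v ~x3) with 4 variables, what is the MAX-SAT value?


Enumerate all 16 truth assignments.
For each, count how many of the 16 clauses are satisfied.
The formula is not fully satisfiable, so the maximum is below 16.
Maximum simultaneously satisfiable clauses = 12.

12


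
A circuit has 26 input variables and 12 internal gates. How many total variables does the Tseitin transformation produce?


The Tseitin transformation introduces one auxiliary variable per gate.
Total variables = inputs + gates = 26 + 12 = 38.

38


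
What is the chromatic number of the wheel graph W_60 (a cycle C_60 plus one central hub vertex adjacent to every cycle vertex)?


W_60 consists of the cycle C_60 together with a hub vertex adjacent to every cycle vertex.
The cycle C_60 needs 2 colors (even cycle -> 2).
The hub is adjacent to every cycle vertex, so it must receive a new color distinct from all of them.
Chromatic number = 2 + 1 = 3.

3


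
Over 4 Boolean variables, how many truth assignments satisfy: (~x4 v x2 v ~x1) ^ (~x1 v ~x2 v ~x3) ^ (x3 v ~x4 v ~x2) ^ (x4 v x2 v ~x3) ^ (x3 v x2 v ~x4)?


Enumerate all 16 truth assignments over 4 variables.
Test each against every clause.
Satisfying assignments found: 7.

7


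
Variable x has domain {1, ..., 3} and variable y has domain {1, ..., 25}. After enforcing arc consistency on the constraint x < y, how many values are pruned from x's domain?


For the constraint x < y, x needs a supporting value in y's domain.
x can be at most 24 (one less than y's maximum).
Valid x values from domain: 3 out of 3.
Pruned = 3 - 3 = 0.

0


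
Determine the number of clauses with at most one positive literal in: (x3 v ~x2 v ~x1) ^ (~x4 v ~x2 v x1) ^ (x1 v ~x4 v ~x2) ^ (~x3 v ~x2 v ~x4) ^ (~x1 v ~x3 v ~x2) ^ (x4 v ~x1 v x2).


A Horn clause has at most one positive literal.
Clause 1: 1 positive lit(s) -> Horn
Clause 2: 1 positive lit(s) -> Horn
Clause 3: 1 positive lit(s) -> Horn
Clause 4: 0 positive lit(s) -> Horn
Clause 5: 0 positive lit(s) -> Horn
Clause 6: 2 positive lit(s) -> not Horn
Total Horn clauses = 5.

5
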